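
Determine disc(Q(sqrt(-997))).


For K = Q(sqrt(d)) with d squarefree: disc(K) = d if d = 1 mod 4, and disc(K) = 4d if d = 2 or 3 mod 4.
Here d = -997, and d mod 4 = 3.
d = 3 mod 4, not 1 (O_K = Z[sqrt(d)]), so disc(K) = 4d = 4 * (-997) = -3988

-3988


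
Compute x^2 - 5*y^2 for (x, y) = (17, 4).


x^2 - d*y^2
= 17^2 - 5*4^2
= 289 - 80
= 209

209


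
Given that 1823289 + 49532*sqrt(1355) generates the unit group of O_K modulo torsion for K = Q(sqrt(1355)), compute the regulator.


epsilon = 1823289 + 49532*sqrt(1355)
= 3.6466e+06
R = ln(3.6466e+06)
= 15.1093

15.1093


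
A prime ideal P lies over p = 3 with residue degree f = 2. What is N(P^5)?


N(P^a) = p^(a*f)
= 3^(5*2)
= 3^10
= 59049

59049


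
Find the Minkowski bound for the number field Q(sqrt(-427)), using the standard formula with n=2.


d = -427, d mod 4 = 1, so disc(K) = d = -427; |disc(K)| = 427
Imaginary quadratic field, so n = 2, s = r2 = 1, r1 = 0
M = (n!/n^n) * (4/pi)^s * sqrt(|disc(K)|) = (2!/2^2) * (4/pi)^1 * sqrt(427)
= 0.5 * 1.273240 * 20.663978
= 13.1551

13.1551


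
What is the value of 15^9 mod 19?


p = 19 is prime and the exponent is (p-1)/2 = 9, so by Euler's criterion 15^9 = (15/19) = +1 or -1 mod 19.
Compute by square-and-multiply:
  9 = 8 + 1 (binary 1001)
  Repeated squaring mod 19: 15^1 = 15, 15^2 = 16, 15^4 = 9, 15^8 = 5
  15^9 = 15^8 * 15^1 = 5 * 15 mod 19
    5 * 15 = 75 = 18 mod 19
  15^9 = 18 mod 19
Result 18 = p - 1 = -1 mod 19: 15 is a quadratic non-residue mod 19. As a residue in [0, p-1] the value is 18.
15^9 mod 19 = 18

18


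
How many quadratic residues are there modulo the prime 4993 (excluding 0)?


For prime p, the number of non-zero quadratic residues is (p-1)/2.
= (4993-1)/2
= 2496

2496


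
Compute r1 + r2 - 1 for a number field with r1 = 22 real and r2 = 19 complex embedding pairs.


By Dirichlet's unit theorem:
rank = r1 + r2 - 1
= 22 + 19 - 1
= 40

40


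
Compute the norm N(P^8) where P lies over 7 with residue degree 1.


N(P^a) = p^(a*f)
= 7^(8*1)
= 7^8
= 5764801

5764801


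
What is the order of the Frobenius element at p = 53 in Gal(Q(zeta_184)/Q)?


The Frobenius at p in Gal(Q(zeta_n)/Q) = (Z/nZ)* is the class of p, so its order is ord_184(53), the smallest k >= 1 with 53^k = 1 mod 184.
n = 184 = 2^3 * 23, phi(184) = 88; the order divides phi(n).
Divisors of 88: 1, 2, 4, 8, 11, 22, 44, 88
Repeated squaring mod 184: 53^1 = 53, 53^2 = 49, 53^4 = 9, 53^8 = 81, 53^16 = 121, 53^32 = 105, 53^64 = 169
Test divisors in increasing order:
  k=1: 53^1 = 53 mod 184
  k=2: 53^2 = 49 mod 184
  k=4: 53^4 = 9 mod 184
  k=8: 53^8 = 81 mod 184
  k=11: 53^11 = 81 * 49 * 53 = 45 mod 184
  k=22: 53^22 = 121 * 9 * 49 = 1 mod 184  <- first divisor giving 1
Order = 22

22


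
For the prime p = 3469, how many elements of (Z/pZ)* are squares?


For prime p, the number of non-zero quadratic residues is (p-1)/2.
= (3469-1)/2
= 1734

1734


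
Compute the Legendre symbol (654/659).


p = 659 is prime, so compute (654/659) with the reciprocity algorithm (Jacobi-symbol steps: pull out 2s via (2/n), flip via reciprocity, reduce):
  pull out 2: (2/659) = -1  (since 659 mod 8 = 3)
  reciprocity: (327/659) -> -(659/327)
  reduce: (5/327)
  reciprocity: (5/327) -> +(327/5)
  reduce: (2/5)
  pull out 2: (2/5) = -1  (since 5 mod 8 = 5)
  (1/5) = 1
Product of signs = -1
(654/659) = -1

-1


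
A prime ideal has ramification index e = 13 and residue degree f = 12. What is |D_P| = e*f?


|D_P| = e * f
= 13 * 12
= 156

156


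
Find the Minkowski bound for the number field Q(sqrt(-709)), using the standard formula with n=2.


d = -709, d mod 4 = 3, so disc(K) = 4d = -2836; |disc(K)| = 2836
Imaginary quadratic field, so n = 2, s = r2 = 1, r1 = 0
M = (n!/n^n) * (4/pi)^s * sqrt(|disc(K)|) = (2!/2^2) * (4/pi)^1 * sqrt(2836)
= 0.5 * 1.273240 * 53.254108
= 33.9026

33.9026


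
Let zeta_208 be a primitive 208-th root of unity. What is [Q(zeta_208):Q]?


The degree equals Euler's totient phi(208).
208 = 2^4 * 13
phi(208) = 96

96


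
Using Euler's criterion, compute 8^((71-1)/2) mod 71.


p = 71 is prime and the exponent is (p-1)/2 = 35, so by Euler's criterion 8^35 = (8/71) = +1 or -1 mod 71.
Compute by square-and-multiply:
  35 = 32 + 2 + 1 (binary 100011)
  Repeated squaring mod 71: 8^1 = 8, 8^2 = 64, 8^4 = 49, 8^8 = 58, 8^16 = 27, 8^32 = 19
  8^35 = 8^32 * 8^2 * 8^1 = 19 * 64 * 8 mod 71
    19 * 64 = 1216 = 9 mod 71
    9 * 8 = 72 = 1 mod 71
  8^35 = 1 mod 71
Result 1: 8 is a quadratic residue mod 71.
8^35 mod 71 = 1

1


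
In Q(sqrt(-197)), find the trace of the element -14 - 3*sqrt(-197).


Tr(a + b*sqrt(d)) = (a + b*sqrt(d)) + (a - b*sqrt(d)) = 2a
= 2 * (-14)
= -28

-28


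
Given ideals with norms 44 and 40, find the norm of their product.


N(IJ) = N(I) * N(J)
= 44 * 40
= 1760

1760


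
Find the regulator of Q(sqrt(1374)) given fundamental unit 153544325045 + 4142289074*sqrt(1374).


epsilon = 153544325045 + 4142289074*sqrt(1374)
= 3.0709e+11
R = ln(3.0709e+11)
= 26.4504

26.4504


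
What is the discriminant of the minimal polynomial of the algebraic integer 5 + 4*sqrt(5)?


The element 5 + 4*sqrt(5) has minimal polynomial:
x^2 - 10*x - 55
Discriminant = (-10)^2 - 4*(-55)
= 100 + 220
= 320

320


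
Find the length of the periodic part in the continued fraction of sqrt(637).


Run the CF algorithm for sqrt(637).
a_0 = floor(sqrt(637)) = 25; set m_0=0, q_0=1.
Recurrence: m' = q*a - m,  q' = (d - m'^2)/q,  a' = floor((a_0 + m')/q').
  step 1: m=25, q=12, a=4
  step 2: m=23, q=9, a=5
  step 3: m=22, q=17, a=2
  step 4: m=12, q=29, a=1
  step 5: m=17, q=12, a=3
  step 6: m=19, q=23, a=1
  step 7: m=4, q=27, a=1
  step 8: m=23, q=4, a=12
  step 9: m=25, q=3, a=16
  step 10: m=23, q=36, a=1
  step 11: m=13, q=13, a=2
  step 12: m=13, q=36, a=1
  step 13: m=23, q=3, a=16
  step 14: m=25, q=4, a=12
  step 15: m=23, q=27, a=1
  step 16: m=4, q=23, a=1
  step 17: m=19, q=12, a=3
  step 18: m=17, q=29, a=1
  step 19: m=12, q=17, a=2
  step 20: m=22, q=9, a=5
  step 21: m=23, q=12, a=4
  step 22: m=25, q=1, a=50
a_22 = 2*a_0 = 50, so the period closes here.
sqrt(637) = [25; 4, 5, 2, 1, 3, 1, 1, 12, 16, 1, 2, 1, 16, 12, 1, 1, 3, 1, 2, 5, 4, 50]
Period length = 22

22


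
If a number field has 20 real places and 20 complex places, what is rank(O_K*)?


By Dirichlet's unit theorem:
rank = r1 + r2 - 1
= 20 + 20 - 1
= 39

39


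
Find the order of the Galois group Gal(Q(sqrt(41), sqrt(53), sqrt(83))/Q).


The 3 square roots of distinct primes are multiplicatively independent over Q,
so [K:Q] = 2^3 and Gal(K/Q) is isomorphic to (Z/2Z)^3.
|Gal| = 2^3 = 8

8


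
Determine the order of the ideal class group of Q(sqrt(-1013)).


K = Q(sqrt(-1013)). d mod 4 = 3, so D = disc(K) = 4d = -4052
h(K) equals the number of primitive reduced positive-definite forms (a, b, c) = a*x^2 + b*x*y + c*y^2 with b^2 - 4ac = D,
where reduced means |b| <= a <= c, with b >= 0 whenever |b| = a or a = c, and primitive means gcd(a, b, c) = 1.
Reduced forces 3a^2 <= |D| = 4052, so 1 <= a <= 36; b must have the parity of D, and c = (b^2 - D)/(4a) must be an integer >= a.
Enumerate a = 1..36, b in [-a, a]:
  a=1: (1, 0, 1013)  [1]
  a=2: (2, 2, 507)  [1]
  a=3: (3, -2, 338), (3, 2, 338)  [2]
  a=4..5: none
  a=6: (6, -2, 169), (6, 2, 169)  [2]
  a=7: (7, -6, 146), (7, 6, 146)  [2]
  a=8: none
  a=9: (9, -4, 113), (9, 4, 113)  [2]
  a=10..12: none
  a=13: (13, -2, 78), (13, 2, 78)  [2]
  a=14: (14, -6, 73), (14, 6, 73)  [2]
  a=15..17: none
  a=18: (18, -14, 59), (18, 14, 59)  [2]
  a=19..20: none
  a=21: (21, -20, 53), (21, -8, 49), (21, 8, 49), (21, 20, 53)  [4]
  a=22..25: none
  a=26: (26, -2, 39), (26, 2, 39)  [2]
  a=27: (27, -22, 42), (27, 22, 42)  [2]
  a=28..30: none
  a=31: (31, -28, 39), (31, 28, 39)  [2]
  a=32..36: none
Total reduced forms: 1 + 1 + 2 + 2 + 2 + 2 + 2 + 2 + 2 + 4 + 2 + 2 + 2 = 26
h = 26

26


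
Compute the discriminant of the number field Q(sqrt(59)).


For K = Q(sqrt(d)) with d squarefree: disc(K) = d if d = 1 mod 4, and disc(K) = 4d if d = 2 or 3 mod 4.
Here d = 59, and d mod 4 = 3.
d = 3 mod 4, not 1 (O_K = Z[sqrt(d)]), so disc(K) = 4d = 4 * (59) = 236

236


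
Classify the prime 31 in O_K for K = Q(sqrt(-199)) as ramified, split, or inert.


K = Q(sqrt(-199)). Since d mod 4 = 1, disc(K) = -199.
Check p | disc: -199 mod 31 = 18.
p does not divide disc. Compute Legendre symbol (d/p):
18^((31-1)/2) mod 31 = 1
(d/p) = 1, so p splits: (p) = P*P' with e=1, f=1, g=2.
Therefore p is split.

split


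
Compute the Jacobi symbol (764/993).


Compute (764/993) via quadratic reciprocity:
  pull out 2: (2/993) = +1  (since 993 mod 8 = 1)
  pull out 2: (2/993) = +1  (since 993 mod 8 = 1)
  reciprocity: (191/993) -> +(993/191)
  reduce: (38/191)
  pull out 2: (2/191) = +1  (since 191 mod 8 = 7)
  reciprocity: (19/191) -> -(191/19)
  reduce: (1/19)
  (1/19) = 1
Product of signs = -1

-1


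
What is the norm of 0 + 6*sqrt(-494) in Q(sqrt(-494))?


N(a + b*sqrt(d)) = a^2 - d*b^2
= (0)^2 - (-494)*(6)^2
= 0 + 17784
= 17784

17784


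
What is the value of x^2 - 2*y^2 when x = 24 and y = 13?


x^2 - d*y^2
= 24^2 - 2*13^2
= 576 - 338
= 238

238


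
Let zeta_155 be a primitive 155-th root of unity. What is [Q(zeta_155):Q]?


The degree equals Euler's totient phi(155).
155 = 5 * 31
phi(155) = 120

120


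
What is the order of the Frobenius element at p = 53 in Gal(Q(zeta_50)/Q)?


The Frobenius at p in Gal(Q(zeta_n)/Q) = (Z/nZ)* is the class of p, so its order is ord_50(53), the smallest k >= 1 with 53^k = 1 mod 50.
n = 50 = 2 * 5^2, phi(50) = 20; the order divides phi(n).
Divisors of 20: 1, 2, 4, 5, 10, 20
Repeated squaring mod 50: 53^1 = 3, 53^2 = 9, 53^4 = 31, 53^8 = 11, 53^16 = 21
Test divisors in increasing order:
  k=1: 53^1 = 3 mod 50
  k=2: 53^2 = 9 mod 50
  k=4: 53^4 = 31 mod 50
  k=5: 53^5 = 31 * 3 = 43 mod 50
  k=10: 53^10 = 11 * 9 = 49 mod 50
  k=20: 53^20 = 21 * 31 = 1 mod 50  <- first divisor giving 1
Order = 20

20


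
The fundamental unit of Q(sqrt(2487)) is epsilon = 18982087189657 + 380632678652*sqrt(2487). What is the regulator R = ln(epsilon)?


epsilon = 18982087189657 + 380632678652*sqrt(2487)
= 3.7964e+13
R = ln(3.7964e+13)
= 31.2677

31.2677


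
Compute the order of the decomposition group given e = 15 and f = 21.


|D_P| = e * f
= 15 * 21
= 315

315


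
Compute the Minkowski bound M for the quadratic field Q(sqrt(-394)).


d = -394, d mod 4 = 2, so disc(K) = 4d = -1576; |disc(K)| = 1576
Imaginary quadratic field, so n = 2, s = r2 = 1, r1 = 0
M = (n!/n^n) * (4/pi)^s * sqrt(|disc(K)|) = (2!/2^2) * (4/pi)^1 * sqrt(1576)
= 0.5 * 1.273240 * 39.698866
= 25.2731

25.2731


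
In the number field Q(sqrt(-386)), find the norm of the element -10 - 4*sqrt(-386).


N(a + b*sqrt(d)) = a^2 - d*b^2
= (-10)^2 - (-386)*(-4)^2
= 100 + 6176
= 6276

6276


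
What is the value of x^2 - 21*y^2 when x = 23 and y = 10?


x^2 - d*y^2
= 23^2 - 21*10^2
= 529 - 2100
= -1571

-1571


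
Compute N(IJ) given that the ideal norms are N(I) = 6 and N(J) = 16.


N(IJ) = N(I) * N(J)
= 6 * 16
= 96

96


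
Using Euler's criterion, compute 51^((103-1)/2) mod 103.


p = 103 is prime and the exponent is (p-1)/2 = 51, so by Euler's criterion 51^51 = (51/103) = +1 or -1 mod 103.
Compute by square-and-multiply:
  51 = 32 + 16 + 2 + 1 (binary 110011)
  Repeated squaring mod 103: 51^1 = 51, 51^2 = 26, 51^4 = 58, 51^8 = 68, 51^16 = 92, 51^32 = 18
  51^51 = 51^32 * 51^16 * 51^2 * 51^1 = 18 * 92 * 26 * 51 mod 103
    18 * 92 = 1656 = 8 mod 103
    8 * 26 = 208 = 2 mod 103
    2 * 51 = 102 = 102 mod 103
  51^51 = 102 mod 103
Result 102 = p - 1 = -1 mod 103: 51 is a quadratic non-residue mod 103. As a residue in [0, p-1] the value is 102.
51^51 mod 103 = 102

102


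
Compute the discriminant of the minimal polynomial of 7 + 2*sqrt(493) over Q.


The element 7 + 2*sqrt(493) has minimal polynomial:
x^2 - 14*x - 1923
Discriminant = (-14)^2 - 4*(-1923)
= 196 + 7692
= 7888

7888


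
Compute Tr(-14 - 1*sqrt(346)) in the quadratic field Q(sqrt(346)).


Tr(a + b*sqrt(d)) = (a + b*sqrt(d)) + (a - b*sqrt(d)) = 2a
= 2 * (-14)
= -28

-28


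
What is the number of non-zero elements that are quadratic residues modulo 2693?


For prime p, the number of non-zero quadratic residues is (p-1)/2.
= (2693-1)/2
= 1346

1346


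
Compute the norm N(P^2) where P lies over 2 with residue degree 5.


N(P^a) = p^(a*f)
= 2^(2*5)
= 2^10
= 1024

1024


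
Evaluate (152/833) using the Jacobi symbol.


Compute (152/833) via quadratic reciprocity:
  pull out 2: (2/833) = +1  (since 833 mod 8 = 1)
  pull out 2: (2/833) = +1  (since 833 mod 8 = 1)
  pull out 2: (2/833) = +1  (since 833 mod 8 = 1)
  reciprocity: (19/833) -> +(833/19)
  reduce: (16/19)
  pull out 2: (2/19) = -1  (since 19 mod 8 = 3)
  pull out 2: (2/19) = -1  (since 19 mod 8 = 3)
  pull out 2: (2/19) = -1  (since 19 mod 8 = 3)
  pull out 2: (2/19) = -1  (since 19 mod 8 = 3)
  (1/19) = 1
Product of signs = 1

1


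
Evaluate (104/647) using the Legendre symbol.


p = 647 is prime, so compute (104/647) with the reciprocity algorithm (Jacobi-symbol steps: pull out 2s via (2/n), flip via reciprocity, reduce):
  pull out 2: (2/647) = +1  (since 647 mod 8 = 7)
  pull out 2: (2/647) = +1  (since 647 mod 8 = 7)
  pull out 2: (2/647) = +1  (since 647 mod 8 = 7)
  reciprocity: (13/647) -> +(647/13)
  reduce: (10/13)
  pull out 2: (2/13) = -1  (since 13 mod 8 = 5)
  reciprocity: (5/13) -> +(13/5)
  reduce: (3/5)
  reciprocity: (3/5) -> +(5/3)
  reduce: (2/3)
  pull out 2: (2/3) = -1  (since 3 mod 8 = 3)
  (1/3) = 1
Product of signs = 1
(104/647) = 1

1


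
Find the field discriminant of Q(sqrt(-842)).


For K = Q(sqrt(d)) with d squarefree: disc(K) = d if d = 1 mod 4, and disc(K) = 4d if d = 2 or 3 mod 4.
Here d = -842, and d mod 4 = 2.
d = 2 mod 4, not 1 (O_K = Z[sqrt(d)]), so disc(K) = 4d = 4 * (-842) = -3368

-3368


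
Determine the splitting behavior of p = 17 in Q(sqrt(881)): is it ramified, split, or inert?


K = Q(sqrt(881)). Since d mod 4 = 1, disc(K) = 881.
Check p | disc: 881 mod 17 = 14.
p does not divide disc. Compute Legendre symbol (d/p):
14^((17-1)/2) mod 17 = -1
(d/p) = -1, so p is inert: (p) stays prime with e=1, f=2, g=1.
Therefore p is inert.

inert


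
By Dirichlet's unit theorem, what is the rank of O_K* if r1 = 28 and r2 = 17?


By Dirichlet's unit theorem:
rank = r1 + r2 - 1
= 28 + 17 - 1
= 44

44


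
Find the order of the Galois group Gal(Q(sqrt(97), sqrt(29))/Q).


The 2 square roots of distinct primes are multiplicatively independent over Q,
so [K:Q] = 2^2 and Gal(K/Q) is isomorphic to (Z/2Z)^2.
|Gal| = 2^2 = 4

4


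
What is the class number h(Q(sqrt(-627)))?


K = Q(sqrt(-627)). d mod 4 = 1, so D = disc(K) = d = -627
h(K) equals the number of primitive reduced positive-definite forms (a, b, c) = a*x^2 + b*x*y + c*y^2 with b^2 - 4ac = D,
where reduced means |b| <= a <= c, with b >= 0 whenever |b| = a or a = c, and primitive means gcd(a, b, c) = 1.
Reduced forces 3a^2 <= |D| = 627, so 1 <= a <= 14; b must have the parity of D, and c = (b^2 - D)/(4a) must be an integer >= a.
Enumerate a = 1..14, b in [-a, a]:
  a=1: (1, 1, 157)  [1]
  a=2: none
  a=3: (3, 3, 53)  [1]
  a=4..10: none
  a=11: (11, 11, 17)  [1]
  a=12: none
  a=13: (13, 7, 13)  [1]
  a=14: none
Total reduced forms: 1 + 1 + 1 + 1 = 4
h = 4

4


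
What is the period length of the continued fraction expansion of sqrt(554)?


Run the CF algorithm for sqrt(554).
a_0 = floor(sqrt(554)) = 23; set m_0=0, q_0=1.
Recurrence: m' = q*a - m,  q' = (d - m'^2)/q,  a' = floor((a_0 + m')/q').
  step 1: m=23, q=25, a=1
  step 2: m=2, q=22, a=1
  step 3: m=20, q=7, a=6
  step 4: m=22, q=10, a=4
  step 5: m=18, q=23, a=1
  step 6: m=5, q=23, a=1
  step 7: m=18, q=10, a=4
  step 8: m=22, q=7, a=6
  step 9: m=20, q=22, a=1
  step 10: m=2, q=25, a=1
  step 11: m=23, q=1, a=46
a_11 = 2*a_0 = 46, so the period closes here.
sqrt(554) = [23; 1, 1, 6, 4, 1, 1, 4, 6, 1, 1, 46]
Period length = 11

11


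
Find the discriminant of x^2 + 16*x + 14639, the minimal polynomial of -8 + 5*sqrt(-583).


The element -8 + 5*sqrt(-583) has minimal polynomial:
x^2 + 16*x + 14639
Discriminant = (16)^2 - 4*(14639)
= 256 - 58556
= -58300

-58300


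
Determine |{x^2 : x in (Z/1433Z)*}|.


For prime p, the number of non-zero quadratic residues is (p-1)/2.
= (1433-1)/2
= 716

716


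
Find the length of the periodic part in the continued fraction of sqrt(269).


Run the CF algorithm for sqrt(269).
a_0 = floor(sqrt(269)) = 16; set m_0=0, q_0=1.
Recurrence: m' = q*a - m,  q' = (d - m'^2)/q,  a' = floor((a_0 + m')/q').
  step 1: m=16, q=13, a=2
  step 2: m=10, q=13, a=2
  step 3: m=16, q=1, a=32
a_3 = 2*a_0 = 32, so the period closes here.
sqrt(269) = [16; 2, 2, 32]
Period length = 3

3


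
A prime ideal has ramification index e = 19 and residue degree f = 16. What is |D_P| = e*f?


|D_P| = e * f
= 19 * 16
= 304

304


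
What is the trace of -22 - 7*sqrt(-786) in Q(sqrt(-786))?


Tr(a + b*sqrt(d)) = (a + b*sqrt(d)) + (a - b*sqrt(d)) = 2a
= 2 * (-22)
= -44

-44


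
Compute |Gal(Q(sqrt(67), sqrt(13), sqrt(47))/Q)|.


The 3 square roots of distinct primes are multiplicatively independent over Q,
so [K:Q] = 2^3 and Gal(K/Q) is isomorphic to (Z/2Z)^3.
|Gal| = 2^3 = 8

8


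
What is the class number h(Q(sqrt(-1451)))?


K = Q(sqrt(-1451)). d mod 4 = 1, so D = disc(K) = d = -1451
h(K) equals the number of primitive reduced positive-definite forms (a, b, c) = a*x^2 + b*x*y + c*y^2 with b^2 - 4ac = D,
where reduced means |b| <= a <= c, with b >= 0 whenever |b| = a or a = c, and primitive means gcd(a, b, c) = 1.
Reduced forces 3a^2 <= |D| = 1451, so 1 <= a <= 21; b must have the parity of D, and c = (b^2 - D)/(4a) must be an integer >= a.
Enumerate a = 1..21, b in [-a, a]:
  a=1: (1, 1, 363)  [1]
  a=2: none
  a=3: (3, -1, 121), (3, 1, 121)  [2]
  a=4: none
  a=5: (5, -3, 73), (5, 3, 73)  [2]
  a=6..8: none
  a=9: (9, -5, 41), (9, 5, 41)  [2]
  a=10: none
  a=11: (11, -1, 33), (11, 1, 33)  [2]
  a=12..14: none
  a=15: (15, -13, 27), (15, -7, 25), (15, 7, 25), (15, 13, 27)  [4]
  a=16..21: none
Total reduced forms: 1 + 2 + 2 + 2 + 2 + 4 = 13
h = 13

13


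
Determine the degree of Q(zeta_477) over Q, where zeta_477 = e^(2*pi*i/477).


The degree equals Euler's totient phi(477).
477 = 3^2 * 53
phi(477) = 312

312


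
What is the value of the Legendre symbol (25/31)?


p = 31 is prime, so compute (25/31) with the reciprocity algorithm (Jacobi-symbol steps: pull out 2s via (2/n), flip via reciprocity, reduce):
  reciprocity: (25/31) -> +(31/25)
  reduce: (6/25)
  pull out 2: (2/25) = +1  (since 25 mod 8 = 1)
  reciprocity: (3/25) -> +(25/3)
  reduce: (1/3)
  (1/3) = 1
Product of signs = 1
(25/31) = 1

1


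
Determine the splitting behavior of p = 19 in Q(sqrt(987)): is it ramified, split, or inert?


K = Q(sqrt(987)). Since d mod 4 = 3, disc(K) = 3948.
Check p | disc: 3948 mod 19 = 15.
p does not divide disc. Compute Legendre symbol (d/p):
18^((19-1)/2) mod 19 = -1
(d/p) = -1, so p is inert: (p) stays prime with e=1, f=2, g=1.
Therefore p is inert.

inert


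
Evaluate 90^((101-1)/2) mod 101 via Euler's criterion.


p = 101 is prime and the exponent is (p-1)/2 = 50, so by Euler's criterion 90^50 = (90/101) = +1 or -1 mod 101.
Compute by square-and-multiply:
  50 = 32 + 16 + 2 (binary 110010)
  Repeated squaring mod 101: 90^1 = 90, 90^2 = 20, 90^4 = 97, 90^8 = 16, 90^16 = 54, 90^32 = 88
  90^50 = 90^32 * 90^16 * 90^2 = 88 * 54 * 20 mod 101
    88 * 54 = 4752 = 5 mod 101
    5 * 20 = 100 = 100 mod 101
  90^50 = 100 mod 101
Result 100 = p - 1 = -1 mod 101: 90 is a quadratic non-residue mod 101. As a residue in [0, p-1] the value is 100.
90^50 mod 101 = 100

100


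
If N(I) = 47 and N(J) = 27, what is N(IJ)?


N(IJ) = N(I) * N(J)
= 47 * 27
= 1269

1269


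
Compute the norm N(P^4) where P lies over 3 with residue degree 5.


N(P^a) = p^(a*f)
= 3^(4*5)
= 3^20
= 3486784401

3486784401


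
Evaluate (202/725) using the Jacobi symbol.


Compute (202/725) via quadratic reciprocity:
  pull out 2: (2/725) = -1  (since 725 mod 8 = 5)
  reciprocity: (101/725) -> +(725/101)
  reduce: (18/101)
  pull out 2: (2/101) = -1  (since 101 mod 8 = 5)
  reciprocity: (9/101) -> +(101/9)
  reduce: (2/9)
  pull out 2: (2/9) = +1  (since 9 mod 8 = 1)
  (1/9) = 1
Product of signs = 1

1


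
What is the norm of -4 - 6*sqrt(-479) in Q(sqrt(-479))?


N(a + b*sqrt(d)) = a^2 - d*b^2
= (-4)^2 - (-479)*(-6)^2
= 16 + 17244
= 17260

17260


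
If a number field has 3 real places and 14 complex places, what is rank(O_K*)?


By Dirichlet's unit theorem:
rank = r1 + r2 - 1
= 3 + 14 - 1
= 16

16


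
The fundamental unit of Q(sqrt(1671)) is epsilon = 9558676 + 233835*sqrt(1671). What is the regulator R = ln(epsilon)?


epsilon = 9558676 + 233835*sqrt(1671)
= 1.9117e+07
R = ln(1.9117e+07)
= 16.7661

16.7661


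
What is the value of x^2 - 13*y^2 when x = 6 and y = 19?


x^2 - d*y^2
= 6^2 - 13*19^2
= 36 - 4693
= -4657

-4657


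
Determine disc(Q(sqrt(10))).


For K = Q(sqrt(d)) with d squarefree: disc(K) = d if d = 1 mod 4, and disc(K) = 4d if d = 2 or 3 mod 4.
Here d = 10, and d mod 4 = 2.
d = 2 mod 4, not 1 (O_K = Z[sqrt(d)]), so disc(K) = 4d = 4 * (10) = 40

40


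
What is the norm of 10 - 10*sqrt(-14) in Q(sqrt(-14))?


N(a + b*sqrt(d)) = a^2 - d*b^2
= (10)^2 - (-14)*(-10)^2
= 100 + 1400
= 1500

1500


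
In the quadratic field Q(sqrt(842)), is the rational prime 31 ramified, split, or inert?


K = Q(sqrt(842)). Since d mod 4 = 2, disc(K) = 3368.
Check p | disc: 3368 mod 31 = 20.
p does not divide disc. Compute Legendre symbol (d/p):
5^((31-1)/2) mod 31 = 1
(d/p) = 1, so p splits: (p) = P*P' with e=1, f=1, g=2.
Therefore p is split.

split


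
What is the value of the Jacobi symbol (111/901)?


Compute (111/901) via quadratic reciprocity:
  reciprocity: (111/901) -> +(901/111)
  reduce: (13/111)
  reciprocity: (13/111) -> +(111/13)
  reduce: (7/13)
  reciprocity: (7/13) -> +(13/7)
  reduce: (6/7)
  pull out 2: (2/7) = +1  (since 7 mod 8 = 7)
  reciprocity: (3/7) -> -(7/3)
  reduce: (1/3)
  (1/3) = 1
Product of signs = -1

-1


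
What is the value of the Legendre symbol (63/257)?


p = 257 is prime, so compute (63/257) with the reciprocity algorithm (Jacobi-symbol steps: pull out 2s via (2/n), flip via reciprocity, reduce):
  reciprocity: (63/257) -> +(257/63)
  reduce: (5/63)
  reciprocity: (5/63) -> +(63/5)
  reduce: (3/5)
  reciprocity: (3/5) -> +(5/3)
  reduce: (2/3)
  pull out 2: (2/3) = -1  (since 3 mod 8 = 3)
  (1/3) = 1
Product of signs = -1
(63/257) = -1

-1


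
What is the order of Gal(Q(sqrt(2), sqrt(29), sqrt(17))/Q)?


The 3 square roots of distinct primes are multiplicatively independent over Q,
so [K:Q] = 2^3 and Gal(K/Q) is isomorphic to (Z/2Z)^3.
|Gal| = 2^3 = 8

8


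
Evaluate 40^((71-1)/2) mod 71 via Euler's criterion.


p = 71 is prime and the exponent is (p-1)/2 = 35, so by Euler's criterion 40^35 = (40/71) = +1 or -1 mod 71.
Compute by square-and-multiply:
  35 = 32 + 2 + 1 (binary 100011)
  Repeated squaring mod 71: 40^1 = 40, 40^2 = 38, 40^4 = 24, 40^8 = 8, 40^16 = 64, 40^32 = 49
  40^35 = 40^32 * 40^2 * 40^1 = 49 * 38 * 40 mod 71
    49 * 38 = 1862 = 16 mod 71
    16 * 40 = 640 = 1 mod 71
  40^35 = 1 mod 71
Result 1: 40 is a quadratic residue mod 71.
40^35 mod 71 = 1

1


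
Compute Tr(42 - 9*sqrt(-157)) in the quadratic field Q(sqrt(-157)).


Tr(a + b*sqrt(d)) = (a + b*sqrt(d)) + (a - b*sqrt(d)) = 2a
= 2 * (42)
= 84

84


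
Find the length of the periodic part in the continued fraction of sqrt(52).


Run the CF algorithm for sqrt(52).
a_0 = floor(sqrt(52)) = 7; set m_0=0, q_0=1.
Recurrence: m' = q*a - m,  q' = (d - m'^2)/q,  a' = floor((a_0 + m')/q').
  step 1: m=7, q=3, a=4
  step 2: m=5, q=9, a=1
  step 3: m=4, q=4, a=2
  step 4: m=4, q=9, a=1
  step 5: m=5, q=3, a=4
  step 6: m=7, q=1, a=14
a_6 = 2*a_0 = 14, so the period closes here.
sqrt(52) = [7; 4, 1, 2, 1, 4, 14]
Period length = 6

6


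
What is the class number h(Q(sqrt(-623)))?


K = Q(sqrt(-623)). d mod 4 = 1, so D = disc(K) = d = -623
h(K) equals the number of primitive reduced positive-definite forms (a, b, c) = a*x^2 + b*x*y + c*y^2 with b^2 - 4ac = D,
where reduced means |b| <= a <= c, with b >= 0 whenever |b| = a or a = c, and primitive means gcd(a, b, c) = 1.
Reduced forces 3a^2 <= |D| = 623, so 1 <= a <= 14; b must have the parity of D, and c = (b^2 - D)/(4a) must be an integer >= a.
Enumerate a = 1..14, b in [-a, a]:
  a=1: (1, 1, 156)  [1]
  a=2: (2, -1, 78), (2, 1, 78)  [2]
  a=3: (3, -1, 52), (3, 1, 52)  [2]
  a=4: (4, -1, 39), (4, 1, 39)  [2]
  a=5: none
  a=6: (6, -5, 27), (6, -1, 26), (6, 1, 26), (6, 5, 27)  [4]
  a=7: (7, 7, 24)  [1]
  a=8: (8, -7, 21), (8, 7, 21)  [2]
  a=9: (9, -5, 18), (9, 5, 18)  [2]
  a=10: none
  a=11: (11, -9, 16), (11, 9, 16)  [2]
  a=12: (12, -7, 14), (12, -1, 13), (12, 1, 13), (12, 7, 14)  [4]
  a=13..14: none
Total reduced forms: 1 + 2 + 2 + 2 + 4 + 1 + 2 + 2 + 2 + 4 = 22
h = 22

22


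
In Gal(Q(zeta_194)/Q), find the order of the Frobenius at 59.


The Frobenius at p in Gal(Q(zeta_n)/Q) = (Z/nZ)* is the class of p, so its order is ord_194(59), the smallest k >= 1 with 59^k = 1 mod 194.
n = 194 = 2 * 97, phi(194) = 96; the order divides phi(n).
Divisors of 96: 1, 2, 3, 4, 6, 8, 12, 16, 24, 32, 48, 96
Repeated squaring mod 194: 59^1 = 59, 59^2 = 183, 59^4 = 121, 59^8 = 91, 59^16 = 133, 59^32 = 35, 59^64 = 61
Test divisors in increasing order:
  k=1: 59^1 = 59 mod 194
  k=2: 59^2 = 183 mod 194
  k=3: 59^3 = 183 * 59 = 127 mod 194
  k=4: 59^4 = 121 mod 194
  k=6: 59^6 = 121 * 183 = 27 mod 194
  k=8: 59^8 = 91 mod 194
  k=12: 59^12 = 91 * 121 = 147 mod 194
  k=16: 59^16 = 133 mod 194
  k=24: 59^24 = 133 * 91 = 75 mod 194
  k=32: 59^32 = 35 mod 194
  k=48: 59^48 = 35 * 133 = 193 mod 194
  k=96: 59^96 = 61 * 35 = 1 mod 194  <- first divisor giving 1
Order = 96

96


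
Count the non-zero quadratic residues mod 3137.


For prime p, the number of non-zero quadratic residues is (p-1)/2.
= (3137-1)/2
= 1568

1568


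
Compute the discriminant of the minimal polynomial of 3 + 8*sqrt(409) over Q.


The element 3 + 8*sqrt(409) has minimal polynomial:
x^2 - 6*x - 26167
Discriminant = (-6)^2 - 4*(-26167)
= 36 + 104668
= 104704

104704


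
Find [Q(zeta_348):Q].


The degree equals Euler's totient phi(348).
348 = 2^2 * 3 * 29
phi(348) = 112

112


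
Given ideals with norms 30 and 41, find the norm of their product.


N(IJ) = N(I) * N(J)
= 30 * 41
= 1230

1230


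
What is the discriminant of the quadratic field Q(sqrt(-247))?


For K = Q(sqrt(d)) with d squarefree: disc(K) = d if d = 1 mod 4, and disc(K) = 4d if d = 2 or 3 mod 4.
Here d = -247, and d mod 4 = 1.
d = 1 mod 4 (O_K = Z[(1+sqrt(d))/2]), so disc(K) = d = -247

-247


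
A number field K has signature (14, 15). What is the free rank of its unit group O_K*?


By Dirichlet's unit theorem:
rank = r1 + r2 - 1
= 14 + 15 - 1
= 28

28


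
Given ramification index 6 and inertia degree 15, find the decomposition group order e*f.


|D_P| = e * f
= 6 * 15
= 90

90


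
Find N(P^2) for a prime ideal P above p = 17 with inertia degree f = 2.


N(P^a) = p^(a*f)
= 17^(2*2)
= 17^4
= 83521

83521


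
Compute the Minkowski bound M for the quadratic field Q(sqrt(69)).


d = 69, d mod 4 = 1, so disc(K) = d = 69; |disc(K)| = 69
Real quadratic field, so n = 2, s = r2 = 0, r1 = 2
M = (n!/n^n) * (4/pi)^s * sqrt(|disc(K)|) = (2!/2^2) * (4/pi)^0 * sqrt(69)
= 0.5 * 1.000000 * 8.306624
= 4.1533

4.1533


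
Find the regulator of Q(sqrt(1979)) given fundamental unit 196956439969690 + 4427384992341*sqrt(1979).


epsilon = 196956439969690 + 4427384992341*sqrt(1979)
= 3.9391e+14
R = ln(3.9391e+14)
= 33.6072

33.6072


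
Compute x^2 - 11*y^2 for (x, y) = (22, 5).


x^2 - d*y^2
= 22^2 - 11*5^2
= 484 - 275
= 209

209


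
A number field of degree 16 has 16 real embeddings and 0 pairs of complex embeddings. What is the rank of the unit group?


By Dirichlet's unit theorem:
rank = r1 + r2 - 1
= 16 + 0 - 1
= 15

15


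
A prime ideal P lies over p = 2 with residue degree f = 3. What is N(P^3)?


N(P^a) = p^(a*f)
= 2^(3*3)
= 2^9
= 512

512


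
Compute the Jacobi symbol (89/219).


Compute (89/219) via quadratic reciprocity:
  reciprocity: (89/219) -> +(219/89)
  reduce: (41/89)
  reciprocity: (41/89) -> +(89/41)
  reduce: (7/41)
  reciprocity: (7/41) -> +(41/7)
  reduce: (6/7)
  pull out 2: (2/7) = +1  (since 7 mod 8 = 7)
  reciprocity: (3/7) -> -(7/3)
  reduce: (1/3)
  (1/3) = 1
Product of signs = -1

-1


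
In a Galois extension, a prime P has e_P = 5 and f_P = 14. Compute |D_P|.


|D_P| = e * f
= 5 * 14
= 70

70


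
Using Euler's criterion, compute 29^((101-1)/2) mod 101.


p = 101 is prime and the exponent is (p-1)/2 = 50, so by Euler's criterion 29^50 = (29/101) = +1 or -1 mod 101.
Compute by square-and-multiply:
  50 = 32 + 16 + 2 (binary 110010)
  Repeated squaring mod 101: 29^1 = 29, 29^2 = 33, 29^4 = 79, 29^8 = 80, 29^16 = 37, 29^32 = 56
  29^50 = 29^32 * 29^16 * 29^2 = 56 * 37 * 33 mod 101
    56 * 37 = 2072 = 52 mod 101
    52 * 33 = 1716 = 100 mod 101
  29^50 = 100 mod 101
Result 100 = p - 1 = -1 mod 101: 29 is a quadratic non-residue mod 101. As a residue in [0, p-1] the value is 100.
29^50 mod 101 = 100

100


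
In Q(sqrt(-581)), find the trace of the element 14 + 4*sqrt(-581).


Tr(a + b*sqrt(d)) = (a + b*sqrt(d)) + (a - b*sqrt(d)) = 2a
= 2 * (14)
= 28

28


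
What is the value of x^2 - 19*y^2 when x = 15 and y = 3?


x^2 - d*y^2
= 15^2 - 19*3^2
= 225 - 171
= 54

54


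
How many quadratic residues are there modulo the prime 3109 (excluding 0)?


For prime p, the number of non-zero quadratic residues is (p-1)/2.
= (3109-1)/2
= 1554

1554


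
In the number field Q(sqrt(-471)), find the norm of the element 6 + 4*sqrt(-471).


N(a + b*sqrt(d)) = a^2 - d*b^2
= (6)^2 - (-471)*(4)^2
= 36 + 7536
= 7572

7572


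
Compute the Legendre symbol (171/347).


p = 347 is prime, so compute (171/347) with the reciprocity algorithm (Jacobi-symbol steps: pull out 2s via (2/n), flip via reciprocity, reduce):
  reciprocity: (171/347) -> -(347/171)
  reduce: (5/171)
  reciprocity: (5/171) -> +(171/5)
  reduce: (1/5)
  (1/5) = 1
Product of signs = -1
(171/347) = -1

-1


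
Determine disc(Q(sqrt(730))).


For K = Q(sqrt(d)) with d squarefree: disc(K) = d if d = 1 mod 4, and disc(K) = 4d if d = 2 or 3 mod 4.
Here d = 730, and d mod 4 = 2.
d = 2 mod 4, not 1 (O_K = Z[sqrt(d)]), so disc(K) = 4d = 4 * (730) = 2920

2920


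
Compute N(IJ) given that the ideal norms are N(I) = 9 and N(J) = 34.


N(IJ) = N(I) * N(J)
= 9 * 34
= 306

306


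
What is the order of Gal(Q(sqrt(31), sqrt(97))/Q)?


The 2 square roots of distinct primes are multiplicatively independent over Q,
so [K:Q] = 2^2 and Gal(K/Q) is isomorphic to (Z/2Z)^2.
|Gal| = 2^2 = 4

4


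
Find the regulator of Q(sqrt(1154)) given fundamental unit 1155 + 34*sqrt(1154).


epsilon = 1155 + 34*sqrt(1154)
= 2309.9996
R = ln(2309.9996)
= 7.7450

7.7450


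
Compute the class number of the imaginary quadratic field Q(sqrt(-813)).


K = Q(sqrt(-813)). d mod 4 = 3, so D = disc(K) = 4d = -3252
h(K) equals the number of primitive reduced positive-definite forms (a, b, c) = a*x^2 + b*x*y + c*y^2 with b^2 - 4ac = D,
where reduced means |b| <= a <= c, with b >= 0 whenever |b| = a or a = c, and primitive means gcd(a, b, c) = 1.
Reduced forces 3a^2 <= |D| = 3252, so 1 <= a <= 32; b must have the parity of D, and c = (b^2 - D)/(4a) must be an integer >= a.
Enumerate a = 1..32, b in [-a, a]:
  a=1: (1, 0, 813)  [1]
  a=2: (2, 2, 407)  [1]
  a=3: (3, 0, 271)  [1]
  a=4..5: none
  a=6: (6, 6, 137)  [1]
  a=7..10: none
  a=11: (11, -2, 74), (11, 2, 74)  [2]
  a=12..18: none
  a=19: (19, -4, 43), (19, 4, 43)  [2]
  a=20..21: none
  a=22: (22, -2, 37), (22, 2, 37)  [2]
  a=23..28: none
  a=29: (29, -24, 33), (29, 24, 33)  [2]
  a=30..32: none
Total reduced forms: 1 + 1 + 1 + 1 + 2 + 2 + 2 + 2 = 12
h = 12

12


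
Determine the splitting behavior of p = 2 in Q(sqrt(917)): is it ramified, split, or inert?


K = Q(sqrt(917)). Since d mod 4 = 1, disc(K) = 917.
Check p | disc: 917 mod 2 = 1.
p=2 does not divide disc (d is 1 mod 4). 2 splits iff d = 1 mod 8.
d mod 8 = 5, so (d/2) = -1.
(d/p) = -1, so p is inert: (p) stays prime with e=1, f=2, g=1.
Therefore p is inert.

inert


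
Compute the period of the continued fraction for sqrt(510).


Run the CF algorithm for sqrt(510).
a_0 = floor(sqrt(510)) = 22; set m_0=0, q_0=1.
Recurrence: m' = q*a - m,  q' = (d - m'^2)/q,  a' = floor((a_0 + m')/q').
  step 1: m=22, q=26, a=1
  step 2: m=4, q=19, a=1
  step 3: m=15, q=15, a=2
  step 4: m=15, q=19, a=1
  step 5: m=4, q=26, a=1
  step 6: m=22, q=1, a=44
a_6 = 2*a_0 = 44, so the period closes here.
sqrt(510) = [22; 1, 1, 2, 1, 1, 44]
Period length = 6

6


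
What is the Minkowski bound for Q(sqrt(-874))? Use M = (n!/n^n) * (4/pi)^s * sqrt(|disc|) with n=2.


d = -874, d mod 4 = 2, so disc(K) = 4d = -3496; |disc(K)| = 3496
Imaginary quadratic field, so n = 2, s = r2 = 1, r1 = 0
M = (n!/n^n) * (4/pi)^s * sqrt(|disc(K)|) = (2!/2^2) * (4/pi)^1 * sqrt(3496)
= 0.5 * 1.273240 * 59.126982
= 37.6414

37.6414


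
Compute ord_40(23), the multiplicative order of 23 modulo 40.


We want ord_40(23), the smallest k >= 1 with 23^k = 1 mod 40.
n = 40 = 2^3 * 5, phi(40) = 16; the order divides phi(n).
Divisors of 16: 1, 2, 4, 8, 16
Repeated squaring mod 40: 23^1 = 23, 23^2 = 9, 23^4 = 1, 23^8 = 1, 23^16 = 1
Test divisors in increasing order:
  k=1: 23^1 = 23 mod 40
  k=2: 23^2 = 9 mod 40
  k=4: 23^4 = 1 mod 40  <- first divisor giving 1
Order = 4

4


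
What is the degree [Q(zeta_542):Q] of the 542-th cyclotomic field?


The degree equals Euler's totient phi(542).
542 = 2 * 271
phi(542) = 270

270


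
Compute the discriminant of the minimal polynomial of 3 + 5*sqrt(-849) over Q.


The element 3 + 5*sqrt(-849) has minimal polynomial:
x^2 - 6*x + 21234
Discriminant = (-6)^2 - 4*(21234)
= 36 - 84936
= -84900

-84900


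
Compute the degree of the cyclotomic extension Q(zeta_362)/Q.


The degree equals Euler's totient phi(362).
362 = 2 * 181
phi(362) = 180

180


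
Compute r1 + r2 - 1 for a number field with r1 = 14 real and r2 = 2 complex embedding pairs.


By Dirichlet's unit theorem:
rank = r1 + r2 - 1
= 14 + 2 - 1
= 15

15


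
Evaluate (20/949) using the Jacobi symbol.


Compute (20/949) via quadratic reciprocity:
  pull out 2: (2/949) = -1  (since 949 mod 8 = 5)
  pull out 2: (2/949) = -1  (since 949 mod 8 = 5)
  reciprocity: (5/949) -> +(949/5)
  reduce: (4/5)
  pull out 2: (2/5) = -1  (since 5 mod 8 = 5)
  pull out 2: (2/5) = -1  (since 5 mod 8 = 5)
  (1/5) = 1
Product of signs = 1

1


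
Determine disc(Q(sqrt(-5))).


For K = Q(sqrt(d)) with d squarefree: disc(K) = d if d = 1 mod 4, and disc(K) = 4d if d = 2 or 3 mod 4.
Here d = -5, and d mod 4 = 3.
d = 3 mod 4, not 1 (O_K = Z[sqrt(d)]), so disc(K) = 4d = 4 * (-5) = -20

-20


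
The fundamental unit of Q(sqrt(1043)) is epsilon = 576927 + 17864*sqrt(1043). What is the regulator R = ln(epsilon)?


epsilon = 576927 + 17864*sqrt(1043)
= 1.1539e+06
R = ln(1.1539e+06)
= 13.9586

13.9586


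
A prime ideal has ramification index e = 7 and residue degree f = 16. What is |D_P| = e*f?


|D_P| = e * f
= 7 * 16
= 112

112


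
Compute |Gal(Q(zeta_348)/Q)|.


|Gal(Q(zeta_348)/Q)| = phi(348)
= 112

112


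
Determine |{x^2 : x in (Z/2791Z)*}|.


For prime p, the number of non-zero quadratic residues is (p-1)/2.
= (2791-1)/2
= 1395

1395


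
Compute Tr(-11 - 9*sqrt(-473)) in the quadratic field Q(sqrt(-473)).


Tr(a + b*sqrt(d)) = (a + b*sqrt(d)) + (a - b*sqrt(d)) = 2a
= 2 * (-11)
= -22

-22


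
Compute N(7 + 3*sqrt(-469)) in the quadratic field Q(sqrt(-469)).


N(a + b*sqrt(d)) = a^2 - d*b^2
= (7)^2 - (-469)*(3)^2
= 49 + 4221
= 4270

4270


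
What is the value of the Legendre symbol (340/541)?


p = 541 is prime, so compute (340/541) with the reciprocity algorithm (Jacobi-symbol steps: pull out 2s via (2/n), flip via reciprocity, reduce):
  pull out 2: (2/541) = -1  (since 541 mod 8 = 5)
  pull out 2: (2/541) = -1  (since 541 mod 8 = 5)
  reciprocity: (85/541) -> +(541/85)
  reduce: (31/85)
  reciprocity: (31/85) -> +(85/31)
  reduce: (23/31)
  reciprocity: (23/31) -> -(31/23)
  reduce: (8/23)
  pull out 2: (2/23) = +1  (since 23 mod 8 = 7)
  pull out 2: (2/23) = +1  (since 23 mod 8 = 7)
  pull out 2: (2/23) = +1  (since 23 mod 8 = 7)
  (1/23) = 1
Product of signs = -1
(340/541) = -1

-1


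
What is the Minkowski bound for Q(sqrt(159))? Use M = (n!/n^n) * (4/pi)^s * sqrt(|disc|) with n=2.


d = 159, d mod 4 = 3, so disc(K) = 4d = 636; |disc(K)| = 636
Real quadratic field, so n = 2, s = r2 = 0, r1 = 2
M = (n!/n^n) * (4/pi)^s * sqrt(|disc(K)|) = (2!/2^2) * (4/pi)^0 * sqrt(636)
= 0.5 * 1.000000 * 25.219040
= 12.6095

12.6095


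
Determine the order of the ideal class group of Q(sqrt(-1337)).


K = Q(sqrt(-1337)). d mod 4 = 3, so D = disc(K) = 4d = -5348
h(K) equals the number of primitive reduced positive-definite forms (a, b, c) = a*x^2 + b*x*y + c*y^2 with b^2 - 4ac = D,
where reduced means |b| <= a <= c, with b >= 0 whenever |b| = a or a = c, and primitive means gcd(a, b, c) = 1.
Reduced forces 3a^2 <= |D| = 5348, so 1 <= a <= 42; b must have the parity of D, and c = (b^2 - D)/(4a) must be an integer >= a.
Enumerate a = 1..42, b in [-a, a]:
  a=1: (1, 0, 1337)  [1]
  a=2: (2, 2, 669)  [1]
  a=3: (3, -2, 446), (3, 2, 446)  [2]
  a=4..5: none
  a=6: (6, -2, 223), (6, 2, 223)  [2]
  a=7: (7, 0, 191)  [1]
  a=8: none
  a=9: (9, -4, 149), (9, 4, 149)  [2]
  a=10: none
  a=11: (11, -8, 123), (11, 8, 123)  [2]
  a=12..13: none
  a=14: (14, 14, 99)  [1]
  a=15..17: none
  a=18: (18, -14, 77), (18, 14, 77)  [2]
  a=19..20: none
  a=21: (21, -14, 66), (21, 14, 66)  [2]
  a=22: (22, -14, 63), (22, 14, 63)  [2]
  a=23..26: none
  a=27: (27, -22, 54), (27, 22, 54)  [2]
  a=28..32: none
  a=33: (33, -14, 42), (33, -8, 41), (33, 8, 41), (33, 14, 42)  [4]
  a=34..42: none
Total reduced forms: 1 + 1 + 2 + 2 + 1 + 2 + 2 + 1 + 2 + 2 + 2 + 2 + 4 = 24
h = 24

24


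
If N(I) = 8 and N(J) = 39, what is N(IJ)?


N(IJ) = N(I) * N(J)
= 8 * 39
= 312

312


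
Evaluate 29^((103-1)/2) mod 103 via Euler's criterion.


p = 103 is prime and the exponent is (p-1)/2 = 51, so by Euler's criterion 29^51 = (29/103) = +1 or -1 mod 103.
Compute by square-and-multiply:
  51 = 32 + 16 + 2 + 1 (binary 110011)
  Repeated squaring mod 103: 29^1 = 29, 29^2 = 17, 29^4 = 83, 29^8 = 91, 29^16 = 41, 29^32 = 33
  29^51 = 29^32 * 29^16 * 29^2 * 29^1 = 33 * 41 * 17 * 29 mod 103
    33 * 41 = 1353 = 14 mod 103
    14 * 17 = 238 = 32 mod 103
    32 * 29 = 928 = 1 mod 103
  29^51 = 1 mod 103
Result 1: 29 is a quadratic residue mod 103.
29^51 mod 103 = 1

1


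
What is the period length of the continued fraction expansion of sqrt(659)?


Run the CF algorithm for sqrt(659).
a_0 = floor(sqrt(659)) = 25; set m_0=0, q_0=1.
Recurrence: m' = q*a - m,  q' = (d - m'^2)/q,  a' = floor((a_0 + m')/q').
  step 1: m=25, q=34, a=1
  step 2: m=9, q=17, a=2
  step 3: m=25, q=2, a=25
  step 4: m=25, q=17, a=2
  step 5: m=9, q=34, a=1
  step 6: m=25, q=1, a=50
a_6 = 2*a_0 = 50, so the period closes here.
sqrt(659) = [25; 1, 2, 25, 2, 1, 50]
Period length = 6

6


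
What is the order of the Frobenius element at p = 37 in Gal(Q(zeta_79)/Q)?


The Frobenius at p in Gal(Q(zeta_n)/Q) = (Z/nZ)* is the class of p, so its order is ord_79(37), the smallest k >= 1 with 37^k = 1 mod 79.
n = 79 = 79, phi(79) = 78; the order divides phi(n).
Divisors of 78: 1, 2, 3, 6, 13, 26, 39, 78
Repeated squaring mod 79: 37^1 = 37, 37^2 = 26, 37^4 = 44, 37^8 = 40, 37^16 = 20, 37^32 = 5, 37^64 = 25
Test divisors in increasing order:
  k=1: 37^1 = 37 mod 79
  k=2: 37^2 = 26 mod 79
  k=3: 37^3 = 26 * 37 = 14 mod 79
  k=6: 37^6 = 44 * 26 = 38 mod 79
  k=13: 37^13 = 40 * 44 * 37 = 24 mod 79
  k=26: 37^26 = 20 * 40 * 26 = 23 mod 79
  k=39: 37^39 = 5 * 44 * 26 * 37 = 78 mod 79
  k=78: 37^78 = 25 * 40 * 44 * 26 = 1 mod 79  <- first divisor giving 1
Order = 78

78
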